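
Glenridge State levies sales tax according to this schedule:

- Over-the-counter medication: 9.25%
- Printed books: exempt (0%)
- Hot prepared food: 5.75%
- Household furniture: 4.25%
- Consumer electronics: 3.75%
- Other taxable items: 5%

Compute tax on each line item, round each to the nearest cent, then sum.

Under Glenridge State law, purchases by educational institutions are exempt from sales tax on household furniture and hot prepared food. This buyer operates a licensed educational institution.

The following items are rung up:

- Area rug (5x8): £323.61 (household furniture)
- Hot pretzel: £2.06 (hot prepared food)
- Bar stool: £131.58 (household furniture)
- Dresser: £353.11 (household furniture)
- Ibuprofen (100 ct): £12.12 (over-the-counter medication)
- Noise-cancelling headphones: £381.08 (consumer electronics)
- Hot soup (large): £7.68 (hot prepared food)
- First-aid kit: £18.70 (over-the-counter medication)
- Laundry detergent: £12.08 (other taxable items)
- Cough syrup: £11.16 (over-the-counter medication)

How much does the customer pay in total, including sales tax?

Area rug (5x8) £323.61: household furniture, buyer-exempt → 0% → £0.00
Hot pretzel £2.06: hot prepared food, buyer-exempt → 0% → £0.00
Bar stool £131.58: household furniture, buyer-exempt → 0% → £0.00
Dresser £353.11: household furniture, buyer-exempt → 0% → £0.00
Ibuprofen (100 ct) £12.12: over-the-counter medication → 9.25% → £1.12
Noise-cancelling headphones £381.08: consumer electronics → 3.75% → £14.29
Hot soup (large) £7.68: hot prepared food, buyer-exempt → 0% → £0.00
First-aid kit £18.70: over-the-counter medication → 9.25% → £1.73
Laundry detergent £12.08: other taxable items → 5% → £0.60
Cough syrup £11.16: over-the-counter medication → 9.25% → £1.03
Subtotal = £1253.18; tax = £18.77; total due = £1271.95

£1271.95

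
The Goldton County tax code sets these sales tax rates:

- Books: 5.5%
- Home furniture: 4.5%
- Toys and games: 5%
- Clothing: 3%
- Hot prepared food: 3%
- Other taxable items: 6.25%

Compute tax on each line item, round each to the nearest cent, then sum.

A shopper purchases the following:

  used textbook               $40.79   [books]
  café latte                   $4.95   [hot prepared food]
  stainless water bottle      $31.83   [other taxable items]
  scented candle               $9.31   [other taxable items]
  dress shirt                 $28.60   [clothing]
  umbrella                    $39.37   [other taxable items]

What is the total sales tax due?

Used textbook $40.79: books → 5.5% → $2.24
Café latte $4.95: hot prepared food → 3% → $0.15
Stainless water bottle $31.83: other taxable items → 6.25% → $1.99
Scented candle $9.31: other taxable items → 6.25% → $0.58
Dress shirt $28.60: clothing → 3% → $0.86
Umbrella $39.37: other taxable items → 6.25% → $2.46
Total tax = $2.24 + $0.15 + $1.99 + $0.58 + $0.86 + $2.46 = $8.28

$8.28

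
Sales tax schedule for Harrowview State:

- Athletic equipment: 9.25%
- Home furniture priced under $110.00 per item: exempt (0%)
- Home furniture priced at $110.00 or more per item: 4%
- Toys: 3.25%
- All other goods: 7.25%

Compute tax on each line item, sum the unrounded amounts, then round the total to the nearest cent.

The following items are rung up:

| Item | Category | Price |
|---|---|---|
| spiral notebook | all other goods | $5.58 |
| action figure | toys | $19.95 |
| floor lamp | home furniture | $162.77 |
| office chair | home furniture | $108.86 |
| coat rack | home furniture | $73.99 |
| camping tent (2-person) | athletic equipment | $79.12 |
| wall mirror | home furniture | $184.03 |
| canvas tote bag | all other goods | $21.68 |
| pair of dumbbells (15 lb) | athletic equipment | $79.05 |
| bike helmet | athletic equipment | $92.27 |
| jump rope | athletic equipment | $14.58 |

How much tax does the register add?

$41.01

Spiral notebook $5.58: all other goods → 7.25% → $0.40455
Action figure $19.95: toys → 3.25% → $0.648375
Floor lamp $162.77: home furniture, $110.00 or more → 4% → $6.5108
Office chair $108.86: home furniture, under $110.00 → 0% → $0.00
Coat rack $73.99: home furniture, under $110.00 → 0% → $0.00
Camping tent (2-person) $79.12: athletic equipment → 9.25% → $7.3186
Wall mirror $184.03: home furniture, $110.00 or more → 4% → $7.3612
Canvas tote bag $21.68: all other goods → 7.25% → $1.5718
Pair of dumbbells (15 lb) $79.05: athletic equipment → 9.25% → $7.312125
Bike helmet $92.27: athletic equipment → 9.25% → $8.534975
Jump rope $14.58: athletic equipment → 9.25% → $1.34865
Unrounded tax sum = $41.011075 → $41.01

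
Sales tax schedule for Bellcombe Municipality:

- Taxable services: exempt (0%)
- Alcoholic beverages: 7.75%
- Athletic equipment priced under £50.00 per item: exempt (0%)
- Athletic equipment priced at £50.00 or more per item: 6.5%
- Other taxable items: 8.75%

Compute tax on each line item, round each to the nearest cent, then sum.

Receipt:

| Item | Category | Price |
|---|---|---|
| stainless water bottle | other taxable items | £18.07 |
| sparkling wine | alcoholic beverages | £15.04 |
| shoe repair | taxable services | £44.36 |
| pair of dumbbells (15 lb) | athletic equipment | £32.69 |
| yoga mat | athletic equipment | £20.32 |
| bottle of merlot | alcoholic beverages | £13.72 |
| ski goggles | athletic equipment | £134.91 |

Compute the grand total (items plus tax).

Stainless water bottle £18.07: other taxable items → 8.75% → £1.58
Sparkling wine £15.04: alcoholic beverages → 7.75% → £1.17
Shoe repair £44.36: taxable services → 0% → £0.00
Pair of dumbbells (15 lb) £32.69: athletic equipment, under £50.00 → 0% → £0.00
Yoga mat £20.32: athletic equipment, under £50.00 → 0% → £0.00
Bottle of merlot £13.72: alcoholic beverages → 7.75% → £1.06
Ski goggles £134.91: athletic equipment, £50.00 or more → 6.5% → £8.77
Subtotal = £279.11; tax = £12.58; total due = £291.69

£291.69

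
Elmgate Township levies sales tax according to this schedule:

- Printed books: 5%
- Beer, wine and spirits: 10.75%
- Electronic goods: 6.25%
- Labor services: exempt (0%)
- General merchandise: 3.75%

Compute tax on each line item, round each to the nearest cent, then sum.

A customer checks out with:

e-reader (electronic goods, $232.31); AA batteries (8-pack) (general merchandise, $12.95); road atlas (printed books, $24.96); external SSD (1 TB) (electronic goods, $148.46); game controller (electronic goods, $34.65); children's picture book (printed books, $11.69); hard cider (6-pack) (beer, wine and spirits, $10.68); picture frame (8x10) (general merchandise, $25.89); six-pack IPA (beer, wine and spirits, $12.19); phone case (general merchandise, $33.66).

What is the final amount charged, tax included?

$580.42

E-reader $232.31: electronic goods → 6.25% → $14.52
AA batteries (8-pack) $12.95: general merchandise → 3.75% → $0.49
Road atlas $24.96: printed books → 5% → $1.25
External SSD (1 TB) $148.46: electronic goods → 6.25% → $9.28
Game controller $34.65: electronic goods → 6.25% → $2.17
Children's picture book $11.69: printed books → 5% → $0.58
Hard cider (6-pack) $10.68: beer, wine and spirits → 10.75% → $1.15
Picture frame (8x10) $25.89: general merchandise → 3.75% → $0.97
Six-pack IPA $12.19: beer, wine and spirits → 10.75% → $1.31
Phone case $33.66: general merchandise → 3.75% → $1.26
Subtotal = $547.44; tax = $32.98; total due = $580.42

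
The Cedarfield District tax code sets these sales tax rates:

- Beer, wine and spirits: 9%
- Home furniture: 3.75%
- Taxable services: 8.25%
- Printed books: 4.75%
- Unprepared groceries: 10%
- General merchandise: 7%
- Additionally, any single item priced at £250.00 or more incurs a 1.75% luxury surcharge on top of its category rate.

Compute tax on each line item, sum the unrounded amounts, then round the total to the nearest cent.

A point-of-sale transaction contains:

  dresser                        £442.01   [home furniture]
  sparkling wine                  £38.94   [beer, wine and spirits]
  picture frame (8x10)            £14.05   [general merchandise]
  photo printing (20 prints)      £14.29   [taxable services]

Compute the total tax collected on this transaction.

Dresser £442.01: home furniture → 3.75% + 1.75% surcharge = 5.5% → £24.31055
Sparkling wine £38.94: beer, wine and spirits → 9% → £3.5046
Picture frame (8x10) £14.05: general merchandise → 7% → £0.9835
Photo printing (20 prints) £14.29: taxable services → 8.25% → £1.178925
Unrounded tax sum = £29.977575 → £29.98

£29.98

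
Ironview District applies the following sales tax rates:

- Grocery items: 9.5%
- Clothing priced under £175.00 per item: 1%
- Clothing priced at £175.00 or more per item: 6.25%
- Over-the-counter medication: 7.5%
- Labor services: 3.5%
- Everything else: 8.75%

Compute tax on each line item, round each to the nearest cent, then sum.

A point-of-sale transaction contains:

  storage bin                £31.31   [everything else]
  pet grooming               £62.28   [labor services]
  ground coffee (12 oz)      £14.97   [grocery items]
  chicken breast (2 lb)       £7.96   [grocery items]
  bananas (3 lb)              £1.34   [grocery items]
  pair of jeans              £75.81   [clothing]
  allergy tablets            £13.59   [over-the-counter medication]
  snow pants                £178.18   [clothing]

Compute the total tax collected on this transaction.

£20.15

Storage bin £31.31: everything else → 8.75% → £2.74
Pet grooming £62.28: labor services → 3.5% → £2.18
Ground coffee (12 oz) £14.97: grocery items → 9.5% → £1.42
Chicken breast (2 lb) £7.96: grocery items → 9.5% → £0.76
Bananas (3 lb) £1.34: grocery items → 9.5% → £0.13
Pair of jeans £75.81: clothing, under £175.00 → 1% → £0.76
Allergy tablets £13.59: over-the-counter medication → 7.5% → £1.02
Snow pants £178.18: clothing, £175.00 or more → 6.25% → £11.14
Total tax = £2.74 + £2.18 + £1.42 + £0.76 + £0.13 + £0.76 + £1.02 + £11.14 = £20.15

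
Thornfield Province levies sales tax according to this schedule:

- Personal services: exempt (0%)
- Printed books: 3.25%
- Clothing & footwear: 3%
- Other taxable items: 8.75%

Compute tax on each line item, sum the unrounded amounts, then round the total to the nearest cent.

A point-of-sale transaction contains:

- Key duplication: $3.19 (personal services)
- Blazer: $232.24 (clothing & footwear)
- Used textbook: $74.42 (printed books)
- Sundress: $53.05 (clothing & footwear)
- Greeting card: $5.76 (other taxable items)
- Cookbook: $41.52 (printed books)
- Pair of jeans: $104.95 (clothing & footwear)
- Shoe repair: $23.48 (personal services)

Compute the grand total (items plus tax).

Key duplication $3.19: personal services → 0% → $0.00
Blazer $232.24: clothing & footwear → 3% → $6.9672
Used textbook $74.42: printed books → 3.25% → $2.41865
Sundress $53.05: clothing & footwear → 3% → $1.5915
Greeting card $5.76: other taxable items → 8.75% → $0.504
Cookbook $41.52: printed books → 3.25% → $1.3494
Pair of jeans $104.95: clothing & footwear → 3% → $3.1485
Shoe repair $23.48: personal services → 0% → $0.00
Subtotal = $538.61; unrounded tax = $15.97925 → $15.98; total due = $554.59

$554.59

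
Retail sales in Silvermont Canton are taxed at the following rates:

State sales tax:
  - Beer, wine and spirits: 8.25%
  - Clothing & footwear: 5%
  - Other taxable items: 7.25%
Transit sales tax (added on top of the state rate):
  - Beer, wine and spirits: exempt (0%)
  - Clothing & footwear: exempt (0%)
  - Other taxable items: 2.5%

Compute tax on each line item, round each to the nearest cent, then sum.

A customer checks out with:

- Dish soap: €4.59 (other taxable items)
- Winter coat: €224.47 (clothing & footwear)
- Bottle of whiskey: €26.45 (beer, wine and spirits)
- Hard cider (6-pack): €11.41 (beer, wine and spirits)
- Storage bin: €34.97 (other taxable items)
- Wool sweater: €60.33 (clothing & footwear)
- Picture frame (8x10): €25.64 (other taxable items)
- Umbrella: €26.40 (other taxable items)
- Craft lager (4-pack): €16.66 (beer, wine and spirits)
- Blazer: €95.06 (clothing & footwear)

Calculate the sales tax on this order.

Dish soap €4.59: other taxable items → 7.25% + 2.5% transit = 9.75% → €0.45
Winter coat €224.47: clothing & footwear → 5% + 0% transit = 5% → €11.22
Bottle of whiskey €26.45: beer, wine and spirits → 8.25% + 0% transit = 8.25% → €2.18
Hard cider (6-pack) €11.41: beer, wine and spirits → 8.25% + 0% transit = 8.25% → €0.94
Storage bin €34.97: other taxable items → 7.25% + 2.5% transit = 9.75% → €3.41
Wool sweater €60.33: clothing & footwear → 5% + 0% transit = 5% → €3.02
Picture frame (8x10) €25.64: other taxable items → 7.25% + 2.5% transit = 9.75% → €2.50
Umbrella €26.40: other taxable items → 7.25% + 2.5% transit = 9.75% → €2.57
Craft lager (4-pack) €16.66: beer, wine and spirits → 8.25% + 0% transit = 8.25% → €1.37
Blazer €95.06: clothing & footwear → 5% + 0% transit = 5% → €4.75
Total tax = €0.45 + €11.22 + €2.18 + €0.94 + €3.41 + €3.02 + €2.50 + €2.57 + €1.37 + €4.75 = €32.41

€32.41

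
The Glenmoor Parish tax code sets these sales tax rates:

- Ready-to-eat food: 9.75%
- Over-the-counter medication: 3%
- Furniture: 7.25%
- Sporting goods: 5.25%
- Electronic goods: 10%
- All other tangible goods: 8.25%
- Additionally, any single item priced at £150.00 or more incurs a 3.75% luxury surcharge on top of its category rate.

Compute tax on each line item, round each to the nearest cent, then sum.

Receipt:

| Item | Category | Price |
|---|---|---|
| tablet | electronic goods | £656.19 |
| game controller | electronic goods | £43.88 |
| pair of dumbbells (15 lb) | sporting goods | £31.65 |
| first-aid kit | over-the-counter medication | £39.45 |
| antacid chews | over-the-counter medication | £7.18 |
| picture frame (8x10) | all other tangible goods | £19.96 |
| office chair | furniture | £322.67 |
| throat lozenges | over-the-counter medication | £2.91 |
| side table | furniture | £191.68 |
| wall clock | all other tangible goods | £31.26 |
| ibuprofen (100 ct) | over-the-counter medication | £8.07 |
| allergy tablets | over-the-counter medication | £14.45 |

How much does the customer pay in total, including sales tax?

Tablet £656.19: electronic goods → 10% + 3.75% surcharge = 13.75% → £90.23
Game controller £43.88: electronic goods → 10% → £4.39
Pair of dumbbells (15 lb) £31.65: sporting goods → 5.25% → £1.66
First-aid kit £39.45: over-the-counter medication → 3% → £1.18
Antacid chews £7.18: over-the-counter medication → 3% → £0.22
Picture frame (8x10) £19.96: all other tangible goods → 8.25% → £1.65
Office chair £322.67: furniture → 7.25% + 3.75% surcharge = 11% → £35.49
Throat lozenges £2.91: over-the-counter medication → 3% → £0.09
Side table £191.68: furniture → 7.25% + 3.75% surcharge = 11% → £21.08
Wall clock £31.26: all other tangible goods → 8.25% → £2.58
Ibuprofen (100 ct) £8.07: over-the-counter medication → 3% → £0.24
Allergy tablets £14.45: over-the-counter medication → 3% → £0.43
Subtotal = £1369.35; tax = £159.24; total due = £1528.59

£1528.59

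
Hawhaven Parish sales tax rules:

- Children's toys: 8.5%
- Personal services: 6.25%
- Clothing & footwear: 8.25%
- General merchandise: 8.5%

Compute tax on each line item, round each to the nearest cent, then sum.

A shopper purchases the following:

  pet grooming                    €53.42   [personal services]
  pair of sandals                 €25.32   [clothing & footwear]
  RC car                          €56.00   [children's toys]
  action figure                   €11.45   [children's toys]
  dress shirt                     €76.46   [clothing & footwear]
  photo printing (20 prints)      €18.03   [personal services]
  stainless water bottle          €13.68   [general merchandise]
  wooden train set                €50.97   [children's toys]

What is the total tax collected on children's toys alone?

RC car €56.00: children's toys → 8.5% → €4.76
Action figure €11.45: children's toys → 8.5% → €0.97
Wooden train set €50.97: children's toys → 8.5% → €4.33
Tax on children's toys = €4.76 + €0.97 + €4.33 = €10.06

€10.06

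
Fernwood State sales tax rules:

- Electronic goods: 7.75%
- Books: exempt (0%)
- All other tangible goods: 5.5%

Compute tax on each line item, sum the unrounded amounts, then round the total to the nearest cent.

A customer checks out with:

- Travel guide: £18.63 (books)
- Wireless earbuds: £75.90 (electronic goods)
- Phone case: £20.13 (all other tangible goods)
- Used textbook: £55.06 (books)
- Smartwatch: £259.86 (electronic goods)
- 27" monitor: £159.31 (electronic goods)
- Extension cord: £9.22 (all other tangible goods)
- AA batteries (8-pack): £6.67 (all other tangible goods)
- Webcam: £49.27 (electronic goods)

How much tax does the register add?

Travel guide £18.63: books → 0% → £0.00
Wireless earbuds £75.90: electronic goods → 7.75% → £5.88225
Phone case £20.13: all other tangible goods → 5.5% → £1.10715
Used textbook £55.06: books → 0% → £0.00
Smartwatch £259.86: electronic goods → 7.75% → £20.13915
27" monitor £159.31: electronic goods → 7.75% → £12.346525
Extension cord £9.22: all other tangible goods → 5.5% → £0.5071
AA batteries (8-pack) £6.67: all other tangible goods → 5.5% → £0.36685
Webcam £49.27: electronic goods → 7.75% → £3.818425
Unrounded tax sum = £44.16745 → £44.17

£44.17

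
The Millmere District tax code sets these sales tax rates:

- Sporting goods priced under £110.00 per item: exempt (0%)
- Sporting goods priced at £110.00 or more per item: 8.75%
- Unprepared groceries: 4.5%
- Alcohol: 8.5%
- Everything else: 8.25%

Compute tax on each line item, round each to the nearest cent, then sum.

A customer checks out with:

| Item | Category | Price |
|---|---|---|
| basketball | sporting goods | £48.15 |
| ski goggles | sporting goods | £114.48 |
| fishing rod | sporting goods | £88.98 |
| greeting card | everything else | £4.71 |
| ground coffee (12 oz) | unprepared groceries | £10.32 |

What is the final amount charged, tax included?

Basketball £48.15: sporting goods, under £110.00 → 0% → £0.00
Ski goggles £114.48: sporting goods, £110.00 or more → 8.75% → £10.02
Fishing rod £88.98: sporting goods, under £110.00 → 0% → £0.00
Greeting card £4.71: everything else → 8.25% → £0.39
Ground coffee (12 oz) £10.32: unprepared groceries → 4.5% → £0.46
Subtotal = £266.64; tax = £10.87; total due = £277.51

£277.51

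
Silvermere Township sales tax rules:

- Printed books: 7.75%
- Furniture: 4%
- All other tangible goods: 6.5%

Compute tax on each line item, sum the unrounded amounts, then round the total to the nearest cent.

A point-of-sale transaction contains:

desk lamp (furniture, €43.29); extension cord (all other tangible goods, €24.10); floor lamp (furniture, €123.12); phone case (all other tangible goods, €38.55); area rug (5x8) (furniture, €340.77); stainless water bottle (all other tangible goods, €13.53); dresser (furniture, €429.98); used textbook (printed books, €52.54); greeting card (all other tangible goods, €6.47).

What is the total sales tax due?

€46.93

Desk lamp €43.29: furniture → 4% → €1.7316
Extension cord €24.10: all other tangible goods → 6.5% → €1.5665
Floor lamp €123.12: furniture → 4% → €4.9248
Phone case €38.55: all other tangible goods → 6.5% → €2.50575
Area rug (5x8) €340.77: furniture → 4% → €13.6308
Stainless water bottle €13.53: all other tangible goods → 6.5% → €0.87945
Dresser €429.98: furniture → 4% → €17.1992
Used textbook €52.54: printed books → 7.75% → €4.07185
Greeting card €6.47: all other tangible goods → 6.5% → €0.42055
Unrounded tax sum = €46.9305 → €46.93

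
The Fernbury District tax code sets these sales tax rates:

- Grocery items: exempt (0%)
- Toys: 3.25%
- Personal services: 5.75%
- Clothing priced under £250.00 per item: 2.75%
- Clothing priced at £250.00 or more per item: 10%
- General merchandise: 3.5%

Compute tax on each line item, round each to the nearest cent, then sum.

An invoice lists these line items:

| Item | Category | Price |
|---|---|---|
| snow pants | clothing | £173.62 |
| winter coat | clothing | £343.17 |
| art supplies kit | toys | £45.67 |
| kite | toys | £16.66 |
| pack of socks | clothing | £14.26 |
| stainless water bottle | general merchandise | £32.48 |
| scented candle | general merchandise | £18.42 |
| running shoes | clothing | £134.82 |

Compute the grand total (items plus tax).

Snow pants £173.62: clothing, under £250.00 → 2.75% → £4.77
Winter coat £343.17: clothing, £250.00 or more → 10% → £34.32
Art supplies kit £45.67: toys → 3.25% → £1.48
Kite £16.66: toys → 3.25% → £0.54
Pack of socks £14.26: clothing, under £250.00 → 2.75% → £0.39
Stainless water bottle £32.48: general merchandise → 3.5% → £1.14
Scented candle £18.42: general merchandise → 3.5% → £0.64
Running shoes £134.82: clothing, under £250.00 → 2.75% → £3.71
Subtotal = £779.10; tax = £46.99; total due = £826.09

£826.09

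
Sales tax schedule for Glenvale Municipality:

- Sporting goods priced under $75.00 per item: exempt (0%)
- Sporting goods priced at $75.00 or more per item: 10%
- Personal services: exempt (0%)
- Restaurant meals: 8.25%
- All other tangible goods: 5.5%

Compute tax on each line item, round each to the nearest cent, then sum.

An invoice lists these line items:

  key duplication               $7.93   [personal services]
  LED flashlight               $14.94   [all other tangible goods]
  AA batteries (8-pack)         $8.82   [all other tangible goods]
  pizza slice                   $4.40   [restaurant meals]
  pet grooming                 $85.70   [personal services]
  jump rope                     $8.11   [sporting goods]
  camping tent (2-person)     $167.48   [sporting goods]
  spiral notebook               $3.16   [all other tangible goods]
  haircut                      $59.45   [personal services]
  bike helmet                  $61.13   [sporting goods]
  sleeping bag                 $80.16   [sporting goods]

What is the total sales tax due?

Key duplication $7.93: personal services → 0% → $0.00
LED flashlight $14.94: all other tangible goods → 5.5% → $0.82
AA batteries (8-pack) $8.82: all other tangible goods → 5.5% → $0.49
Pizza slice $4.40: restaurant meals → 8.25% → $0.36
Pet grooming $85.70: personal services → 0% → $0.00
Jump rope $8.11: sporting goods, under $75.00 → 0% → $0.00
Camping tent (2-person) $167.48: sporting goods, $75.00 or more → 10% → $16.75
Spiral notebook $3.16: all other tangible goods → 5.5% → $0.17
Haircut $59.45: personal services → 0% → $0.00
Bike helmet $61.13: sporting goods, under $75.00 → 0% → $0.00
Sleeping bag $80.16: sporting goods, $75.00 or more → 10% → $8.02
Total tax = $0.82 + $0.49 + $0.36 + $16.75 + $0.17 + $8.02 = $26.61

$26.61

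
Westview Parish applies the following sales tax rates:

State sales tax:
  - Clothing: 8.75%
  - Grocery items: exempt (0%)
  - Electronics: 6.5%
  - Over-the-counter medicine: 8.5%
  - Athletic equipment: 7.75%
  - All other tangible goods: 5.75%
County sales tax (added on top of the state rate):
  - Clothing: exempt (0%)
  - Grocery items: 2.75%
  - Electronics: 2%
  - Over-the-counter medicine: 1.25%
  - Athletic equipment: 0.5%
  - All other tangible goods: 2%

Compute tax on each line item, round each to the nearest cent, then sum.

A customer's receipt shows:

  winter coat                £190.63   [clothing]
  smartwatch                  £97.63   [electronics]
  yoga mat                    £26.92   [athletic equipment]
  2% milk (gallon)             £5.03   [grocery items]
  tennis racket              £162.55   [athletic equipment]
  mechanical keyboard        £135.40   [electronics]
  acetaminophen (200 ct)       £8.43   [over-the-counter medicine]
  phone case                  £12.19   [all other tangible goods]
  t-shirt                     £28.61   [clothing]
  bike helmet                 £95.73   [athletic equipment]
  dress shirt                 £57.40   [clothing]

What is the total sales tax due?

Winter coat £190.63: clothing → 8.75% + 0% county = 8.75% → £16.68
Smartwatch £97.63: electronics → 6.5% + 2% county = 8.5% → £8.30
Yoga mat £26.92: athletic equipment → 7.75% + 0.5% county = 8.25% → £2.22
2% milk (gallon) £5.03: grocery items → 0% + 2.75% county = 2.75% → £0.14
Tennis racket £162.55: athletic equipment → 7.75% + 0.5% county = 8.25% → £13.41
Mechanical keyboard £135.40: electronics → 6.5% + 2% county = 8.5% → £11.51
Acetaminophen (200 ct) £8.43: over-the-counter medicine → 8.5% + 1.25% county = 9.75% → £0.82
Phone case £12.19: all other tangible goods → 5.75% + 2% county = 7.75% → £0.94
T-shirt £28.61: clothing → 8.75% + 0% county = 8.75% → £2.50
Bike helmet £95.73: athletic equipment → 7.75% + 0.5% county = 8.25% → £7.90
Dress shirt £57.40: clothing → 8.75% + 0% county = 8.75% → £5.02
Total tax = £16.68 + £8.30 + £2.22 + £0.14 + £13.41 + £11.51 + £0.82 + £0.94 + £2.50 + £7.90 + £5.02 = £69.44

£69.44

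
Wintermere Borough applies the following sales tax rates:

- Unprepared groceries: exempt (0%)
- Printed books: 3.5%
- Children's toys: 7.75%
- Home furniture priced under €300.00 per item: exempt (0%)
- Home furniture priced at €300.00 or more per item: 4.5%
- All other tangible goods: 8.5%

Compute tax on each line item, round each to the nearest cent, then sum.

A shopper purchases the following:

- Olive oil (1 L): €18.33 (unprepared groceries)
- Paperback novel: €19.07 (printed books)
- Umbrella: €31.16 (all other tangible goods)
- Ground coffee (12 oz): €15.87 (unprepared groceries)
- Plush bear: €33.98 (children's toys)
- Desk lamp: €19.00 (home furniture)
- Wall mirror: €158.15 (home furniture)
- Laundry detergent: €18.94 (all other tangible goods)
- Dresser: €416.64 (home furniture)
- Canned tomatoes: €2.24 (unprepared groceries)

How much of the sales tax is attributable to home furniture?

Desk lamp €19.00: home furniture, under €300.00 → 0% → €0.00
Wall mirror €158.15: home furniture, under €300.00 → 0% → €0.00
Dresser €416.64: home furniture, €300.00 or more → 4.5% → €18.75
Tax on home furniture = €0.00 + €0.00 + €18.75 = €18.75

€18.75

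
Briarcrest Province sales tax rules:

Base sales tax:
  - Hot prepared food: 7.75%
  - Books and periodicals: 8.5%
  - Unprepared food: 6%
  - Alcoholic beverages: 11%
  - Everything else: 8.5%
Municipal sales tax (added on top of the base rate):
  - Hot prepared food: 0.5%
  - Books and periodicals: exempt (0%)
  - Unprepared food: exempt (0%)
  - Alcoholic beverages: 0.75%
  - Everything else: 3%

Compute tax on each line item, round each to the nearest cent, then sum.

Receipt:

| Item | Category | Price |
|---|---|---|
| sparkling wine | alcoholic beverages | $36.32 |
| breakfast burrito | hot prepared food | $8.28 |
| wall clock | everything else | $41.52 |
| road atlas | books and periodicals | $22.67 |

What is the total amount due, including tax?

$120.44

Sparkling wine $36.32: alcoholic beverages → 11% + 0.75% municipal = 11.75% → $4.27
Breakfast burrito $8.28: hot prepared food → 7.75% + 0.5% municipal = 8.25% → $0.68
Wall clock $41.52: everything else → 8.5% + 3% municipal = 11.5% → $4.77
Road atlas $22.67: books and periodicals → 8.5% + 0% municipal = 8.5% → $1.93
Subtotal = $108.79; tax = $11.65; total due = $120.44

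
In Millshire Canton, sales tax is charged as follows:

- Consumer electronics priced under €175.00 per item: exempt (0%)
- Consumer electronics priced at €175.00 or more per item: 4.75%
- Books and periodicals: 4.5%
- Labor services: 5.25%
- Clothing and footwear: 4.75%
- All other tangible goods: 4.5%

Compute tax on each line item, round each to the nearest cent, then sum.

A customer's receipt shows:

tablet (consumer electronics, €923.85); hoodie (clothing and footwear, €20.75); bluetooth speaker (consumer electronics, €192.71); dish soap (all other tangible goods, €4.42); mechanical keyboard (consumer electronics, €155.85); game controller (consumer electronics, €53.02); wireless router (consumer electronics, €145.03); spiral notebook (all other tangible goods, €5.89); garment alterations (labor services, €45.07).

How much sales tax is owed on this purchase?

€56.86

Tablet €923.85: consumer electronics, €175.00 or more → 4.75% → €43.88
Hoodie €20.75: clothing and footwear → 4.75% → €0.99
Bluetooth speaker €192.71: consumer electronics, €175.00 or more → 4.75% → €9.15
Dish soap €4.42: all other tangible goods → 4.5% → €0.20
Mechanical keyboard €155.85: consumer electronics, under €175.00 → 0% → €0.00
Game controller €53.02: consumer electronics, under €175.00 → 0% → €0.00
Wireless router €145.03: consumer electronics, under €175.00 → 0% → €0.00
Spiral notebook €5.89: all other tangible goods → 4.5% → €0.27
Garment alterations €45.07: labor services → 5.25% → €2.37
Total tax = €43.88 + €0.99 + €9.15 + €0.20 + €0.27 + €2.37 = €56.86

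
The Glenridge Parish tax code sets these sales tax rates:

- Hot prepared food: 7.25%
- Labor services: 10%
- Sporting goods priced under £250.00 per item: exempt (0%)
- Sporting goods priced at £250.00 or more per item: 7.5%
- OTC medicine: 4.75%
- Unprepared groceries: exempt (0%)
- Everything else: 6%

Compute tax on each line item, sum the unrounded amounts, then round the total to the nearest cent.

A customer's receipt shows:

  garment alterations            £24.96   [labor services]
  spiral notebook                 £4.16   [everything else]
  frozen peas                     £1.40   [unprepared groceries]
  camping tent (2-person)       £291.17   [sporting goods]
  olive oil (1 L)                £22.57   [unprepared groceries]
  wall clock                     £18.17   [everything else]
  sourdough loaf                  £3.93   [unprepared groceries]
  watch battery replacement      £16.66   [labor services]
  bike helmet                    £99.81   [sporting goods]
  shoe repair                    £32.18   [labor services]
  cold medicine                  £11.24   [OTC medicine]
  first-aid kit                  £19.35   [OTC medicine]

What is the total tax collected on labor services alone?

£7.38

Garment alterations £24.96: labor services → 10% → £2.496
Watch battery replacement £16.66: labor services → 10% → £1.666
Shoe repair £32.18: labor services → 10% → £3.218
Tax on labor services: unrounded sum = £7.38 → £7.38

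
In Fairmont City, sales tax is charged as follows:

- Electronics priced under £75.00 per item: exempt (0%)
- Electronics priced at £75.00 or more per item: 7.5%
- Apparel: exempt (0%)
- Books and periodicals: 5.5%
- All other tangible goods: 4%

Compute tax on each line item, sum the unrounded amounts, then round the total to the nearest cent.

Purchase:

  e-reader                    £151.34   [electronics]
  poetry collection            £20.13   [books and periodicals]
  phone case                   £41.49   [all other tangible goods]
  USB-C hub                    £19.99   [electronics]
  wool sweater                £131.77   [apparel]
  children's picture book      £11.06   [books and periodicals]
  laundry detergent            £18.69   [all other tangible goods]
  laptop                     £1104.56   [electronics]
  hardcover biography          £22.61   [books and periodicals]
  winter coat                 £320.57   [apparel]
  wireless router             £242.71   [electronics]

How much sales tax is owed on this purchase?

£117.76

E-reader £151.34: electronics, £75.00 or more → 7.5% → £11.3505
Poetry collection £20.13: books and periodicals → 5.5% → £1.10715
Phone case £41.49: all other tangible goods → 4% → £1.6596
USB-C hub £19.99: electronics, under £75.00 → 0% → £0.00
Wool sweater £131.77: apparel → 0% → £0.00
Children's picture book £11.06: books and periodicals → 5.5% → £0.6083
Laundry detergent £18.69: all other tangible goods → 4% → £0.7476
Laptop £1104.56: electronics, £75.00 or more → 7.5% → £82.842
Hardcover biography £22.61: books and periodicals → 5.5% → £1.24355
Winter coat £320.57: apparel → 0% → £0.00
Wireless router £242.71: electronics, £75.00 or more → 7.5% → £18.20325
Unrounded tax sum = £117.76195 → £117.76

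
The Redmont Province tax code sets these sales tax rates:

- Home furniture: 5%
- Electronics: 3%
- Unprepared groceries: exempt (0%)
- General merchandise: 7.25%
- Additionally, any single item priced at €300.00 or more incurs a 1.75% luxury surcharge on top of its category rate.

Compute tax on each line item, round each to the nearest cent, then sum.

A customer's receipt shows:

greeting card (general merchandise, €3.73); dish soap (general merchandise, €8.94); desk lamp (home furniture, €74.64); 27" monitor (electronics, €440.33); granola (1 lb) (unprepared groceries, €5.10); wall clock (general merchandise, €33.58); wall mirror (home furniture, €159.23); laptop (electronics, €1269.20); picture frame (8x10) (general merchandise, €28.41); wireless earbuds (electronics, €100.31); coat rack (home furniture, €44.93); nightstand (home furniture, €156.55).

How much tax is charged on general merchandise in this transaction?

€5.41

Greeting card €3.73: general merchandise → 7.25% → €0.27
Dish soap €8.94: general merchandise → 7.25% → €0.65
Wall clock €33.58: general merchandise → 7.25% → €2.43
Picture frame (8x10) €28.41: general merchandise → 7.25% → €2.06
Tax on general merchandise = €0.27 + €0.65 + €2.43 + €2.06 = €5.41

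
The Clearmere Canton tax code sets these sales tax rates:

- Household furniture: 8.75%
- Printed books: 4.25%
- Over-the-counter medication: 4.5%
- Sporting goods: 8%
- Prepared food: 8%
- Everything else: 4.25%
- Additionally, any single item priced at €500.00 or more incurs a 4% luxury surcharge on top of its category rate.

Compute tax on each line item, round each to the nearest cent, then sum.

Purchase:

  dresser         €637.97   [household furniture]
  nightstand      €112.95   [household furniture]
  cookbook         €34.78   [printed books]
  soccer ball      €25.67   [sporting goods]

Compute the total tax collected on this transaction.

Dresser €637.97: household furniture → 8.75% + 4% surcharge = 12.75% → €81.34
Nightstand €112.95: household furniture → 8.75% → €9.88
Cookbook €34.78: printed books → 4.25% → €1.48
Soccer ball €25.67: sporting goods → 8% → €2.05
Total tax = €81.34 + €9.88 + €1.48 + €2.05 = €94.75

€94.75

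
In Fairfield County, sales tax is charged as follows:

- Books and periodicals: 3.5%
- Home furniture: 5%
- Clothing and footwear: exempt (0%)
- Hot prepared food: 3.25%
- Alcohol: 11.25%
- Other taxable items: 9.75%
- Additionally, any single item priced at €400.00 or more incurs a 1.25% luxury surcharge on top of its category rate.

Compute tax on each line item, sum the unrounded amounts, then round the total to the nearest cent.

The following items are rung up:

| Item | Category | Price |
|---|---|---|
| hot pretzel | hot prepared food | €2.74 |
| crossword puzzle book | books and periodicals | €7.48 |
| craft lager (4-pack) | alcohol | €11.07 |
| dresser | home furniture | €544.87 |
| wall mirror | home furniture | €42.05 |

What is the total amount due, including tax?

Hot pretzel €2.74: hot prepared food → 3.25% → €0.08905
Crossword puzzle book €7.48: books and periodicals → 3.5% → €0.2618
Craft lager (4-pack) €11.07: alcohol → 11.25% → €1.245375
Dresser €544.87: home furniture → 5% + 1.25% surcharge = 6.25% → €34.054375
Wall mirror €42.05: home furniture → 5% → €2.1025
Subtotal = €608.21; unrounded tax = €37.7531 → €37.75; total due = €645.96

€645.96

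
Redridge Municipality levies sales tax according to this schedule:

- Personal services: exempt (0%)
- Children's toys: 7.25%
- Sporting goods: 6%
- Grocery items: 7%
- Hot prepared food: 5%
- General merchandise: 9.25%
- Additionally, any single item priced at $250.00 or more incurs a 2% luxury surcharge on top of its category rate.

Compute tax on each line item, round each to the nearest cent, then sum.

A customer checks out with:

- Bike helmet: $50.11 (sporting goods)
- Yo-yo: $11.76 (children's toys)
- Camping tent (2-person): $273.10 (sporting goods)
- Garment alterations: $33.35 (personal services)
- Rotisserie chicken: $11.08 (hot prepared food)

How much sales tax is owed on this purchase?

$26.26

Bike helmet $50.11: sporting goods → 6% → $3.01
Yo-yo $11.76: children's toys → 7.25% → $0.85
Camping tent (2-person) $273.10: sporting goods → 6% + 2% surcharge = 8% → $21.85
Garment alterations $33.35: personal services → 0% → $0.00
Rotisserie chicken $11.08: hot prepared food → 5% → $0.55
Total tax = $3.01 + $0.85 + $21.85 + $0.55 = $26.26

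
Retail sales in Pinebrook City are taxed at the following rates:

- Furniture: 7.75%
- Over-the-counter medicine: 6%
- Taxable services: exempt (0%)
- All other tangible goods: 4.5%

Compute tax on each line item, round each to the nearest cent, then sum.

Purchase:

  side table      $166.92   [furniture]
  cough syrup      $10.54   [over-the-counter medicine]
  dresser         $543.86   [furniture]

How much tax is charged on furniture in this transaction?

$55.09

Side table $166.92: furniture → 7.75% → $12.94
Dresser $543.86: furniture → 7.75% → $42.15
Tax on furniture = $12.94 + $42.15 = $55.09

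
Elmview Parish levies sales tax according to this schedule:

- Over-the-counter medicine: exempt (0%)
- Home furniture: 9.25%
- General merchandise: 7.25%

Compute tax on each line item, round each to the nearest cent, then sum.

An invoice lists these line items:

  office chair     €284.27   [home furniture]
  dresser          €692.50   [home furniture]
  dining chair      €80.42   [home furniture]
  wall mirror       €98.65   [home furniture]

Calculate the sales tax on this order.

€106.92

Office chair €284.27: home furniture → 9.25% → €26.29
Dresser €692.50: home furniture → 9.25% → €64.06
Dining chair €80.42: home furniture → 9.25% → €7.44
Wall mirror €98.65: home furniture → 9.25% → €9.13
Total tax = €26.29 + €64.06 + €7.44 + €9.13 = €106.92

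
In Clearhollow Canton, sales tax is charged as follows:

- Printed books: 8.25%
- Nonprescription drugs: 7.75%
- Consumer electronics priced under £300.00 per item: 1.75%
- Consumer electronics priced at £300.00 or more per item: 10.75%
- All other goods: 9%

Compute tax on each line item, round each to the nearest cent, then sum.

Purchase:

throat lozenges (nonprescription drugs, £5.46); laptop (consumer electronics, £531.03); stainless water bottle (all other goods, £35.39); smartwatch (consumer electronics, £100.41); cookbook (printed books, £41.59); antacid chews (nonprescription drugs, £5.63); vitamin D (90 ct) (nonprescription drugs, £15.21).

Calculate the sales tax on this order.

Throat lozenges £5.46: nonprescription drugs → 7.75% → £0.42
Laptop £531.03: consumer electronics, £300.00 or more → 10.75% → £57.09
Stainless water bottle £35.39: all other goods → 9% → £3.19
Smartwatch £100.41: consumer electronics, under £300.00 → 1.75% → £1.76
Cookbook £41.59: printed books → 8.25% → £3.43
Antacid chews £5.63: nonprescription drugs → 7.75% → £0.44
Vitamin D (90 ct) £15.21: nonprescription drugs → 7.75% → £1.18
Total tax = £0.42 + £57.09 + £3.19 + £1.76 + £3.43 + £0.44 + £1.18 = £67.51

£67.51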